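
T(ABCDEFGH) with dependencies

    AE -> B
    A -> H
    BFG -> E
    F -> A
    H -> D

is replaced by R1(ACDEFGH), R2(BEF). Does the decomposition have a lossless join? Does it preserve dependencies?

lossless but not dependency-preserving

Lossless test: (EF)⁺ = {ABDEFH}, which contains all of one fragment — lossless.
Dependency preservation: the restricted closure of {AE} across the fragments never reaches {B}, so AE → B cannot be enforced without a join — not preserved.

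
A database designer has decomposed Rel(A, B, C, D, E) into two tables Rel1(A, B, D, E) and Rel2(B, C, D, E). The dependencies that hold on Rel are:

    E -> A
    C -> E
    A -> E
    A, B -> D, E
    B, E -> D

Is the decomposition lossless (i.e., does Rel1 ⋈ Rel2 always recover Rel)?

Yes

Common attributes: Rel1 ∩ Rel2 = {B, D, E}.
Closure of {B, D, E}: E → A applies, adding A. So (B, D, E)⁺ = {A, B, D, E}.
This closure contains every attribute of Rel1, so Rel1 ∩ Rel2 → Rel1. The join is lossless.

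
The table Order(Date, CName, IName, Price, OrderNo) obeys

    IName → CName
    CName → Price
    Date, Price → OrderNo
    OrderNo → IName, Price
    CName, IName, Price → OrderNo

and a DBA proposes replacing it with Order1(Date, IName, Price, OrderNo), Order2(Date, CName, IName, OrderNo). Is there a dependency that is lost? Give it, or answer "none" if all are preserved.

CName → Price

Check CName → Price: no single fragment contains all of {CName, Price}, and the restricted closure of {CName} across the fragments never reaches {Price}.
IName → CName is preserved.
Date, Price → OrderNo is preserved.
OrderNo → IName, Price is preserved.
CName, IName, Price → OrderNo is preserved.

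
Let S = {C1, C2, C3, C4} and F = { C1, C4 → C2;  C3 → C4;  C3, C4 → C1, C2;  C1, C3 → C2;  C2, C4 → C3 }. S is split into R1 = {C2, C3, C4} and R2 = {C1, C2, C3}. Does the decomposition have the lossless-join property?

Common attributes: R1 ∩ R2 = {C2, C3}.
Closure of {C2, C3}: C3 → C4 applies, adding C4; C3, C4 → C1, C2 applies, adding C1. So (C2, C3)⁺ = {C1, C2, C3, C4}.
This closure contains every attribute of R1, so R1 ∩ R2 → R1. The join is lossless.

Yes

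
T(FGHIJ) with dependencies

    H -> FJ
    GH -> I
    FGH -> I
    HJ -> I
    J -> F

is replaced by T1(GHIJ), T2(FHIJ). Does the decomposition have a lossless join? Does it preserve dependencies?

lossless and dependency-preserving

Lossless test: (HIJ)⁺ = {FHIJ}, which contains all of one fragment — lossless.
Dependency preservation: FGH → I is not contained in any single fragment, but the restricted closure of its left-hand side across the fragments still reaches the right-hand side; the remaining FDs each lie inside some fragment. All dependencies are preserved.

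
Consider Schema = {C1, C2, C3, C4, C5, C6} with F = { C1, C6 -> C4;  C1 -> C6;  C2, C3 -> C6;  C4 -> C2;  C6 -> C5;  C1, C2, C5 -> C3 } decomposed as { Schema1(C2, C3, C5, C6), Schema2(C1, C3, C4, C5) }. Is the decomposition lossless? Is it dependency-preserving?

lossy and not dependency-preserving

Lossless test: (C3, C5)⁺ = {C3, C5}, which is a superkey of neither fragment — lossy.
Dependency preservation: the restricted closure of {C1} across the fragments never reaches {C6}, so C1 → C6 cannot be enforced without a join — not preserved.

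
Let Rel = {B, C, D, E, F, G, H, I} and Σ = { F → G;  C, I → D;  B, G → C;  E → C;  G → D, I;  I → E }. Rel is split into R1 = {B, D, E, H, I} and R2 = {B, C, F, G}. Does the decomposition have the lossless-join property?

No

Common attributes: R1 ∩ R2 = {B}.
No dependency enlarges {B}, so (B)⁺ = {B}.
The closure contains neither all of R1 = {B, D, E, H, I} nor all of R2 = {B, C, F, G}, so the common attributes are not a superkey of either fragment. The join is lossy.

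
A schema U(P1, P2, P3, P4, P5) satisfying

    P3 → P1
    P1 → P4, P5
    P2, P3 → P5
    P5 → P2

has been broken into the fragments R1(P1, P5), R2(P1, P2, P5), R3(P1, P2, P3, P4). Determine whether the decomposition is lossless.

Yes

Chase test. Columns are P1, P2, P3, P4, P5; row i has aⱼ where attribute j ∈ Ri, else bᵢⱼ.
Initial tableau (one row per fragment):
  row 1: a1 b12 b13 b14 a5
  row 2: a1 a2 b23 b24 a5
  row 3: a1 a2 a3 a4 b35
Rows 1 and 2 agree on P1; apply P1→P4, P5 and equate their P4, P5 entries.
Rows 1 and 3 agree on P1; apply P1→P4, P5 and equate their P4, P5 entries.
Rows 1 and 2 agree on P5; apply P5→P2 and equate their P2 entries.
Row 3 is now all distinguished symbols — the join is lossless.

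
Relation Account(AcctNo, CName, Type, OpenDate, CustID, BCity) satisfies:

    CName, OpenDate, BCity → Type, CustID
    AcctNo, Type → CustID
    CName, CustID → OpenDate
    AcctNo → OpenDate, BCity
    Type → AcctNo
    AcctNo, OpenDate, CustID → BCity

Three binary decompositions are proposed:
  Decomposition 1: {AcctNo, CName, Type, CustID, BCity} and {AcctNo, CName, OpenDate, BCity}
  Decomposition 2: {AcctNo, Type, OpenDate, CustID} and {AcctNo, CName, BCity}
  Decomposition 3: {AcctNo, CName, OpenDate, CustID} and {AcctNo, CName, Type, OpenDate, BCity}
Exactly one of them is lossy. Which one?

Decomposition 1: common = {AcctNo, CName, BCity}, closure = {AcctNo, CName, Type, OpenDate, CustID, BCity} → lossless.
Decomposition 2: common = {AcctNo}, closure = {AcctNo, OpenDate, BCity} → lossy.
Decomposition 3: common = {AcctNo, CName, OpenDate}, closure = {AcctNo, CName, Type, OpenDate, CustID, BCity} → lossless.

Decomposition 2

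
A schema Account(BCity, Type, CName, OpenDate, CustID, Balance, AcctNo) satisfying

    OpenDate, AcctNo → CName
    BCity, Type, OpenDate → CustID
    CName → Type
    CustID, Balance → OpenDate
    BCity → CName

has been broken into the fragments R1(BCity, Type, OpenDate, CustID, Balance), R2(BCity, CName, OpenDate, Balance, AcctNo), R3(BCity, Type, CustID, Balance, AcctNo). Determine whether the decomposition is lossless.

Yes

Chase test. Columns are BCity, Type, CName, OpenDate, CustID, Balance, AcctNo; row i has aⱼ where attribute j ∈ Ri, else bᵢⱼ.
Initial tableau (one row per fragment):
  row 1: a1 a2 b13 a4 a5 a6 b17
  row 2: a1 b22 a3 a4 b25 a6 a7
  row 3: a1 a2 b33 b34 a5 a6 a7
Rows 1 and 3 agree on CustID, Balance; apply CustID, Balance→OpenDate and equate their OpenDate entries.
Rows 1 and 2 agree on BCity; apply BCity→CName and equate their CName entries.
Rows 1 and 3 agree on BCity; apply BCity→CName and equate their CName entries.
Rows 1 and 2 agree on CName; apply CName→Type and equate their Type entries.
Rows 1 and 2 agree on BCity, Type, OpenDate; apply BCity, Type, OpenDate→CustID and equate their CustID entries.
Row 2 is now all distinguished symbols — the join is lossless.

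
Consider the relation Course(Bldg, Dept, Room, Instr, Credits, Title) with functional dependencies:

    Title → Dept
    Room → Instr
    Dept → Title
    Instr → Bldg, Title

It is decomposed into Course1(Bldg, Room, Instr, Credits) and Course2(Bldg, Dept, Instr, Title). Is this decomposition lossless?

Yes

Common attributes: Course1 ∩ Course2 = {Bldg, Instr}.
Closure of {Bldg, Instr}: Instr → Bldg, Title applies, adding Title; Title → Dept applies, adding Dept. So (Bldg, Instr)⁺ = {Bldg, Dept, Instr, Title}.
This closure contains every attribute of Course2, so Course1 ∩ Course2 → Course2. The join is lossless.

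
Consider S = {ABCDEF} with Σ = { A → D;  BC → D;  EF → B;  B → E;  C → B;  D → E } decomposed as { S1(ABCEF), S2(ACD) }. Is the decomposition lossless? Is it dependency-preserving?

lossless but not dependency-preserving

Lossless test: (AC)⁺ = {ABCDE}, which contains all of one fragment — lossless.
Dependency preservation: the restricted closure of {D} across the fragments never reaches {E}, so D → E cannot be enforced without a join — not preserved.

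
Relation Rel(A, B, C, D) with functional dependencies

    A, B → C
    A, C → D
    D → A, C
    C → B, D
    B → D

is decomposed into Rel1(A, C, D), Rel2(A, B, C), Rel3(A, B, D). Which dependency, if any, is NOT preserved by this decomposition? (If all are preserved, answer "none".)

A, B → C lies within Rel2.
A, C → D lies within Rel1.
D → A, C lies within Rel1.
C → B, D: restricted closure across fragments reaches B, D.
B → D lies within Rel3.
Every dependency is enforceable on the fragments, so the decomposition is dependency-preserving.

none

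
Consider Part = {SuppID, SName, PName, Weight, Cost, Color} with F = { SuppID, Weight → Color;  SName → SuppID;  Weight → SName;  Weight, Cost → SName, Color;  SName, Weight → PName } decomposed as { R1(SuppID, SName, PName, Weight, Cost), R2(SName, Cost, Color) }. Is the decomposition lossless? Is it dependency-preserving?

Lossless test: (SName, Cost)⁺ = {SuppID, SName, Cost}, which is a superkey of neither fragment — lossy.
Dependency preservation: the restricted closure of {SuppID, Weight} across the fragments never reaches {Color}, so SuppID, Weight → Color cannot be enforced without a join — not preserved.

lossy and not dependency-preserving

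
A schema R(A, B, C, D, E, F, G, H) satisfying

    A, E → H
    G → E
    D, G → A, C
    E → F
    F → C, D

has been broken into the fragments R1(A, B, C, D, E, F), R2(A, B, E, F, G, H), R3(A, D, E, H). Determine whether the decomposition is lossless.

Yes

Chase test. Columns are A, B, C, D, E, F, G, H; row i has aⱼ where attribute j ∈ Ri, else bᵢⱼ.
Initial tableau (one row per fragment):
  row 1: a1 a2 a3 a4 a5 a6 b17 b18
  row 2: a1 a2 b23 b24 a5 a6 a7 a8
  row 3: a1 b32 b33 a4 a5 b36 b37 a8
Rows 1 and 2 agree on A, E; apply A, E→H and equate their H entries.
Rows 1 and 3 agree on E; apply E→F and equate their F entries.
Rows 1 and 2 agree on F; apply F→C, D and equate their C, D entries.
Rows 1 and 3 agree on F; apply F→C, D and equate their C, D entries.
Row 2 is now all distinguished symbols — the join is lossless.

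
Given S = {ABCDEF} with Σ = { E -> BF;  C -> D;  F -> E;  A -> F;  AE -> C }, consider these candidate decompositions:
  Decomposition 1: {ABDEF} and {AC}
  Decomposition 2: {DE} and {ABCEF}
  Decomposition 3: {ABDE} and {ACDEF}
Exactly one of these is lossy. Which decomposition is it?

Decomposition 1: common = {A}, closure = {ABCDEF} → lossless.
Decomposition 2: common = {E}, closure = {BEF} → lossy.
Decomposition 3: common = {ADE}, closure = {ABCDEF} → lossless.

Decomposition 2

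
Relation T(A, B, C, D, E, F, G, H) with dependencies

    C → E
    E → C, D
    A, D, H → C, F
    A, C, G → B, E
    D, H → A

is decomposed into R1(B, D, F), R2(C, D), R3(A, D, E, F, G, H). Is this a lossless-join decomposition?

Chase test. Columns are A, B, C, D, E, F, G, H; row i has aⱼ where attribute j ∈ Ri, else bᵢⱼ.
Initial tableau (one row per fragment):
  row 1: b11 a2 b13 a4 b15 a6 b17 b18
  row 2: b21 b22 a3 a4 b25 b26 b27 b28
  row 3: a1 b32 b33 a4 a5 a6 a7 a8
No row becomes fully distinguished — the join is lossy.

No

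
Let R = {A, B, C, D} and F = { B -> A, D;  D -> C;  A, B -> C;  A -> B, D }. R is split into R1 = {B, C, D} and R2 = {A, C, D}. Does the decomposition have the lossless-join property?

Common attributes: R1 ∩ R2 = {C, D}.
No dependency enlarges {C, D}, so (C, D)⁺ = {C, D}.
The closure contains neither all of R1 = {B, C, D} nor all of R2 = {A, C, D}, so the common attributes are not a superkey of either fragment. The join is lossy.

No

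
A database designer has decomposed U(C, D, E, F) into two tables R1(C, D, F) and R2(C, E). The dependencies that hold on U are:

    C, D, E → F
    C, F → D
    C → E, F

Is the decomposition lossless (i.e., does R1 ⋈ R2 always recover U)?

Common attributes: R1 ∩ R2 = {C}.
Closure of {C}: C → E, F applies, adding E, F; C, F → D applies, adding D. So (C)⁺ = {C, D, E, F}.
This closure contains every attribute of R1, so R1 ∩ R2 → R1. The join is lossless.

Yes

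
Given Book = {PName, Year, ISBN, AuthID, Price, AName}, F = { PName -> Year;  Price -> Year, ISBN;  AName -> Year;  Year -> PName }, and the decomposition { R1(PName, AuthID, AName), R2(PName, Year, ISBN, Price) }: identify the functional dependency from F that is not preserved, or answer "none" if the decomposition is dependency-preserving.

none

PName → Year lies within R2.
Price → Year, ISBN lies within R2.
AName → Year: restricted closure across fragments reaches Year.
Year → PName lies within R2.
Every dependency is enforceable on the fragments, so the decomposition is dependency-preserving.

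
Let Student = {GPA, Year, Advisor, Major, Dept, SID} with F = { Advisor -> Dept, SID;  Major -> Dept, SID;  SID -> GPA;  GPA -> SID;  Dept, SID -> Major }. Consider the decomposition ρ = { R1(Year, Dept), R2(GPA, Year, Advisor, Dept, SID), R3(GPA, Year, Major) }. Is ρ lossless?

No

Chase test. Columns are GPA, Year, Advisor, Major, Dept, SID; row i has aⱼ where attribute j ∈ Ri, else bᵢⱼ.
Initial tableau (one row per fragment):
  row 1: b11 a2 b13 b14 a5 b16
  row 2: a1 a2 a3 b24 a5 a6
  row 3: a1 a2 b33 a4 b35 b36
Rows 2 and 3 agree on GPA; apply GPA→SID and equate their SID entries.
No row becomes fully distinguished — the join is lossy.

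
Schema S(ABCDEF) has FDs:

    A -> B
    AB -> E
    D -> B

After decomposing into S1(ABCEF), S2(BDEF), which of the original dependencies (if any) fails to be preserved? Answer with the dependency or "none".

A → B lies within S1.
AB → E lies within S1.
D → B lies within S2.
Every dependency is enforceable on the fragments, so the decomposition is dependency-preserving.

none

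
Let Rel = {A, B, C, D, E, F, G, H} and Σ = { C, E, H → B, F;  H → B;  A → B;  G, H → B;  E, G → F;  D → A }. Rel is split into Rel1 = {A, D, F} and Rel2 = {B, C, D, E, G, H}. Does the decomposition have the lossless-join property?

Common attributes: Rel1 ∩ Rel2 = {D}.
Closure of {D}: D → A applies, adding A; A → B applies, adding B. So (D)⁺ = {A, B, D}.
The closure contains neither all of Rel1 = {A, D, F} nor all of Rel2 = {B, C, D, E, G, H}, so the common attributes are not a superkey of either fragment. The join is lossy.

No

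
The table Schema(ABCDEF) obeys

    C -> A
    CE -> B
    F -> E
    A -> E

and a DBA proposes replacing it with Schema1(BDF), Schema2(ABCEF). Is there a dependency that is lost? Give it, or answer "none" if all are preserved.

none

C → A lies within Schema2.
CE → B lies within Schema2.
F → E lies within Schema2.
A → E lies within Schema2.
Every dependency is enforceable on the fragments, so the decomposition is dependency-preserving.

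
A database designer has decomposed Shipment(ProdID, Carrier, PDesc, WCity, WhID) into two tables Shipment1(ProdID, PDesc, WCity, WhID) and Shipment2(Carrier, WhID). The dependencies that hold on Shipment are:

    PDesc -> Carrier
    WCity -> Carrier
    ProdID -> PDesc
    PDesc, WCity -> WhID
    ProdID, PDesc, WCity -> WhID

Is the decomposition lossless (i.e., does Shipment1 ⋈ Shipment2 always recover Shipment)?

Common attributes: Shipment1 ∩ Shipment2 = {WhID}.
No dependency enlarges {WhID}, so (WhID)⁺ = {WhID}.
The closure contains neither all of Shipment1 = {ProdID, PDesc, WCity, WhID} nor all of Shipment2 = {Carrier, WhID}, so the common attributes are not a superkey of either fragment. The join is lossy.

No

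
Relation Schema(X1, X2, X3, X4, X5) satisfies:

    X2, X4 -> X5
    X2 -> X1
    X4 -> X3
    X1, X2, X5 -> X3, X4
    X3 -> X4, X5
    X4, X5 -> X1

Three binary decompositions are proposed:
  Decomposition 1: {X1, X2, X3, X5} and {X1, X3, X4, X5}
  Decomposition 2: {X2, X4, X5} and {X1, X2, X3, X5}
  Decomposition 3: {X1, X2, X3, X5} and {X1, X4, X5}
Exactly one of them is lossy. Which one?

Decomposition 3

Decomposition 1: common = {X1, X3, X5}, closure = {X1, X3, X4, X5} → lossless.
Decomposition 2: common = {X2, X5}, closure = {X1, X2, X3, X4, X5} → lossless.
Decomposition 3: common = {X1, X5}, closure = {X1, X5} → lossy.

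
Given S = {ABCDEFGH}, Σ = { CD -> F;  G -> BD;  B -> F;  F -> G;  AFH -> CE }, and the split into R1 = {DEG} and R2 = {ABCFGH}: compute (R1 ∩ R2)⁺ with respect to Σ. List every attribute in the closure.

R1 ∩ R2 = {G}.
G → BD applies, adding BD
B → F applies, adding F
Closure: {BDFG}.

BDFG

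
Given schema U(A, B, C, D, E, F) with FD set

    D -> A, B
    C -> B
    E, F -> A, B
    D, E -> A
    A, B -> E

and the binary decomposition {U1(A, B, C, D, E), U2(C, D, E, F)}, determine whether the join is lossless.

Common attributes: U1 ∩ U2 = {C, D, E}.
Closure of {C, D, E}: D → A, B applies, adding A, B. So (C, D, E)⁺ = {A, B, C, D, E}.
This closure contains every attribute of U1, so U1 ∩ U2 → U1. The join is lossless.

Yes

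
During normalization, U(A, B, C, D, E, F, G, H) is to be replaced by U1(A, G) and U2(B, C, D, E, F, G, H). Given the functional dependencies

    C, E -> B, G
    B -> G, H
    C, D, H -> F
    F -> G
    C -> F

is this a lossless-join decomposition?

Common attributes: U1 ∩ U2 = {G}.
No dependency enlarges {G}, so (G)⁺ = {G}.
The closure contains neither all of U1 = {A, G} nor all of U2 = {B, C, D, E, F, G, H}, so the common attributes are not a superkey of either fragment. The join is lossy.

No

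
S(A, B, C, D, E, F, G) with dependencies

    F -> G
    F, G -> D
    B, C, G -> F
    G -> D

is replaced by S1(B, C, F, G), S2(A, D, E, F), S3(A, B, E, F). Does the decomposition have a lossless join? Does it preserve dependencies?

lossy and not dependency-preserving

Lossless test (chase): Rows 1 and 2 agree on F; apply F→G and equate their G entries. Rows 1 and 3 agree on F; apply F→G and equate their G entries. Rows 1 and 2 agree on F, G; apply F, G→D and equate their D entries. Rows 1 and 3 agree on F, G; apply F, G→D and equate their D entries. No row becomes fully distinguished — the join is lossy.
Dependency preservation: the restricted closure of {G} across the fragments never reaches {D}, so G → D cannot be enforced without a join — not preserved.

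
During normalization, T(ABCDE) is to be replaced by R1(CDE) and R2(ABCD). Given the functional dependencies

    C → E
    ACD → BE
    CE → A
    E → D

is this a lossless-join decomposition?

Common attributes: R1 ∩ R2 = {CD}.
Closure of {CD}: C → E applies, adding E; CE → A applies, adding A; ACD → BE applies, adding B. So (CD)⁺ = {ABCDE}.
This closure contains every attribute of R1, so R1 ∩ R2 → R1. The join is lossless.

Yes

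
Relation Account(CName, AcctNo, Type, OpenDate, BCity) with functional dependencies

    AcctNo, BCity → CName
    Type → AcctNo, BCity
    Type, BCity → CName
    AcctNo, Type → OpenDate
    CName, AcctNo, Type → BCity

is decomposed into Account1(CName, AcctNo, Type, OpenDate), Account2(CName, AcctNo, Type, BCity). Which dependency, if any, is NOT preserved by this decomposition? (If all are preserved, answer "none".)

none

AcctNo, BCity → CName lies within Account2.
Type → AcctNo, BCity lies within Account2.
Type, BCity → CName lies within Account2.
AcctNo, Type → OpenDate lies within Account1.
CName, AcctNo, Type → BCity lies within Account2.
Every dependency is enforceable on the fragments, so the decomposition is dependency-preserving.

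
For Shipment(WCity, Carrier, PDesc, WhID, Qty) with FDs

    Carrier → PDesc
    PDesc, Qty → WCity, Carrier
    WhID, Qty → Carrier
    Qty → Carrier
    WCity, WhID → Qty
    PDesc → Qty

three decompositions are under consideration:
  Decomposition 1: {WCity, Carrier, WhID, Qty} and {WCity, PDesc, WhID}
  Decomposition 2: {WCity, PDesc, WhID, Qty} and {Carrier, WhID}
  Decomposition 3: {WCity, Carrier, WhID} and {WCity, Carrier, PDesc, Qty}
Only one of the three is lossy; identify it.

Decomposition 2

Decomposition 1: common = {WCity, WhID}, closure = {WCity, Carrier, PDesc, WhID, Qty} → lossless.
Decomposition 2: common = {WhID}, closure = {WhID} → lossy.
Decomposition 3: common = {WCity, Carrier}, closure = {WCity, Carrier, PDesc, Qty} → lossless.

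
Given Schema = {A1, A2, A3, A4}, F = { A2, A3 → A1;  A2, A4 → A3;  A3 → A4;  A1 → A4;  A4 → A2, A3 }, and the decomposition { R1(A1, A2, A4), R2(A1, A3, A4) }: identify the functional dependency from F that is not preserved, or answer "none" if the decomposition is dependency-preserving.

none

A2, A3 → A1: restricted closure across fragments reaches A1.
A2, A4 → A3: restricted closure across fragments reaches A3.
A3 → A4 lies within R2.
A1 → A4 lies within R1.
A4 → A2, A3: restricted closure across fragments reaches A2, A3.
Every dependency is enforceable on the fragments, so the decomposition is dependency-preserving.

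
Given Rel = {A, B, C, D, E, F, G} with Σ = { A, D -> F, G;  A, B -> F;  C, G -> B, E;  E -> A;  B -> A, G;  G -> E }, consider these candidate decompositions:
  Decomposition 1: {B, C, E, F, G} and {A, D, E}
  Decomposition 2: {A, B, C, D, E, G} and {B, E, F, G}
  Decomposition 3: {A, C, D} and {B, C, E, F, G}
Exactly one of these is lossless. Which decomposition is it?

Decomposition 2

Decomposition 1: common = {E}, closure = {A, E} → lossy.
Decomposition 2: common = {B, E, G}, closure = {A, B, E, F, G} → lossless.
Decomposition 3: common = {C}, closure = {C} → lossy.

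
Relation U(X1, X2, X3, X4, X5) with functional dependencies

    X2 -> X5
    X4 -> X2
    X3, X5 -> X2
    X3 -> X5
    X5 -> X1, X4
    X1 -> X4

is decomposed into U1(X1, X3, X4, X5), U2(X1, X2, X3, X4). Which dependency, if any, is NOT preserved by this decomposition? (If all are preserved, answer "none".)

X2 → X5: restricted closure across fragments reaches X5.
X4 → X2 lies within U2.
X3, X5 → X2: restricted closure across fragments reaches X2.
X3 → X5 lies within U1.
X5 → X1, X4 lies within U1.
X1 → X4 lies within U1.
Every dependency is enforceable on the fragments, so the decomposition is dependency-preserving.

none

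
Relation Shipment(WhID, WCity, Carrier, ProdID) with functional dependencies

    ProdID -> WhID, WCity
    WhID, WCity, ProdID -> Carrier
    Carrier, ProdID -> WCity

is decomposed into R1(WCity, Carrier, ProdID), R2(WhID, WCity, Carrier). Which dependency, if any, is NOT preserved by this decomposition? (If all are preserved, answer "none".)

Check ProdID → WhID, WCity: no single fragment contains all of {WhID, WCity, ProdID}, and the restricted closure of {ProdID} across the fragments never reaches {WhID, WCity}.
WhID, WCity, ProdID → Carrier is preserved.
Carrier, ProdID → WCity is preserved.

ProdID -> WhID, WCity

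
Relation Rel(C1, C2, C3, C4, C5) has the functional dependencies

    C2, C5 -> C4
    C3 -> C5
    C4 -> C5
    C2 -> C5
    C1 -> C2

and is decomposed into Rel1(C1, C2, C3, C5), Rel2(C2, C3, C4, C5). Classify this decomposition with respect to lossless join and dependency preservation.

Lossless test: (C2, C3, C5)⁺ = {C2, C3, C4, C5}, which contains all of one fragment — lossless.
Dependency preservation: every FD's attributes lie within a single fragment, so each can be enforced locally — preserved.

lossless and dependency-preserving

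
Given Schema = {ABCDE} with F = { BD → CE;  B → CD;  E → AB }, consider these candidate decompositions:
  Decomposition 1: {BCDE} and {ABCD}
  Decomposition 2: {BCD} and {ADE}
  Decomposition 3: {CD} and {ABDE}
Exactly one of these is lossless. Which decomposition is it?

Decomposition 1

Decomposition 1: common = {BCD}, closure = {ABCDE} → lossless.
Decomposition 2: common = {D}, closure = {D} → lossy.
Decomposition 3: common = {D}, closure = {D} → lossy.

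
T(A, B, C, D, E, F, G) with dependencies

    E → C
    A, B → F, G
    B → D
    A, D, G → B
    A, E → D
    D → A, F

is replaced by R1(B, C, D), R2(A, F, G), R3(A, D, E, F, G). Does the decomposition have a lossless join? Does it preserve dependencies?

lossy and not dependency-preserving

Lossless test (chase): Rows 1 and 3 agree on D; apply D→A, F and equate their A, F entries. No row becomes fully distinguished — the join is lossy.
Dependency preservation: the restricted closure of {E} across the fragments never reaches {C}, so E → C cannot be enforced without a join — not preserved.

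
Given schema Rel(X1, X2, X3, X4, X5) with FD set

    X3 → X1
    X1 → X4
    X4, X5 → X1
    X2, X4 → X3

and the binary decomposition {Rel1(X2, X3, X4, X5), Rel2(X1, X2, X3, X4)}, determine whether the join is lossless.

Common attributes: Rel1 ∩ Rel2 = {X2, X3, X4}.
Closure of {X2, X3, X4}: X3 → X1 applies, adding X1. So (X2, X3, X4)⁺ = {X1, X2, X3, X4}.
This closure contains every attribute of Rel2, so Rel1 ∩ Rel2 → Rel2. The join is lossless.

Yes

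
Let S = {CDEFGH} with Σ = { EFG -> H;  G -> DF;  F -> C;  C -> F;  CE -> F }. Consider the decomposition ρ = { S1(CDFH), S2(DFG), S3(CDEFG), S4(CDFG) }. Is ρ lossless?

Chase test. Columns are CDEFGH; row i has aⱼ where attribute j ∈ Si, else bᵢⱼ.
Initial tableau (one row per fragment):
  row 1: a1 a2 b13 a4 b15 a6
  row 2: b21 a2 b23 a4 a5 b26
  row 3: a1 a2 a3 a4 a5 b36
  row 4: a1 a2 b43 a4 a5 b46
Rows 1 and 2 agree on F; apply F→C and equate their C entries.
No row becomes fully distinguished — the join is lossy.

No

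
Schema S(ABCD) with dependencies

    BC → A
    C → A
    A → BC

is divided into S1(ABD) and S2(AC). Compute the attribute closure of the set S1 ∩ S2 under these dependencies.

ABC

S1 ∩ S2 = {A}.
A → BC applies, adding BC
Closure: {ABC}.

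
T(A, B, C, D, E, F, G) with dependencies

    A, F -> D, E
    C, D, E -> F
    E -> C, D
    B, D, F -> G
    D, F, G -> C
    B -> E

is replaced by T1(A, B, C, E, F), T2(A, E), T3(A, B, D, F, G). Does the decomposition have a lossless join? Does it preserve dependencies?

lossless but not dependency-preserving

Lossless test (chase): Rows 1 and 3 agree on A, F; apply A, F→D, E and equate their D, E entries. Rows 1 and 2 agree on E; apply E→C, D and equate their C, D entries. Rows 1 and 3 agree on E; apply E→C, D and equate their C, D entries. Rows 1 and 3 agree on B, D, F; apply B, D, F→G and equate their G entries. Rows 1 and 2 agree on C, D, E; apply C, D, E→F and equate their F entries. Row 1 is now all distinguished symbols — the join is lossless.
Dependency preservation: the restricted closure of {E} across the fragments never reaches {C, D}, so E → C, D cannot be enforced without a join — not preserved.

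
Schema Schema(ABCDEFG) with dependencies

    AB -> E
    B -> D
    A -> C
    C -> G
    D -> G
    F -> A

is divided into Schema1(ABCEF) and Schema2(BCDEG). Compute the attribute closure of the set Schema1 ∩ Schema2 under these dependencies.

Schema1 ∩ Schema2 = {BCE}.
B → D applies, adding D
C → G applies, adding G
Closure: {BCDEG}.

BCDEG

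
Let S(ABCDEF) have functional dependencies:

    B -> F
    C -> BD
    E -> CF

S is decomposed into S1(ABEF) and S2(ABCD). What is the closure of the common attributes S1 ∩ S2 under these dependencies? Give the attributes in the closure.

S1 ∩ S2 = {AB}.
B → F applies, adding F
Closure: {ABF}.

ABF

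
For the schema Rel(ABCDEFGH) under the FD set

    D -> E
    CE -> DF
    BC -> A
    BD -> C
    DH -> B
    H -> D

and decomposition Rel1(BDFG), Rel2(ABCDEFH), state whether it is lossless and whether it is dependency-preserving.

Lossless test: (BDF)⁺ = {ABCDEF}, which is a superkey of neither fragment — lossy.
Dependency preservation: every FD's attributes lie within a single fragment, so each can be enforced locally — preserved.

lossy but dependency-preserving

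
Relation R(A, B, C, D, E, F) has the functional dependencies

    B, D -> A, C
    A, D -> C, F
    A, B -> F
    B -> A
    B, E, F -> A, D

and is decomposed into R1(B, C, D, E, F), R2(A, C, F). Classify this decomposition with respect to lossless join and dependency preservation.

Lossless test: (C, F)⁺ = {C, F}, which is a superkey of neither fragment — lossy.
Dependency preservation: the restricted closure of {B, D} across the fragments never reaches {A, C}, so B, D → A, C cannot be enforced without a join — not preserved.

lossy and not dependency-preserving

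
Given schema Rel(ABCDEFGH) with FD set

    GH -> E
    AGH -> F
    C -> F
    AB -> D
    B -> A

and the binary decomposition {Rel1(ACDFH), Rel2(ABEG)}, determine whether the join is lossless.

Common attributes: Rel1 ∩ Rel2 = {A}.
No dependency enlarges {A}, so (A)⁺ = {A}.
The closure contains neither all of Rel1 = {ACDFH} nor all of Rel2 = {ABEG}, so the common attributes are not a superkey of either fragment. The join is lossy.

No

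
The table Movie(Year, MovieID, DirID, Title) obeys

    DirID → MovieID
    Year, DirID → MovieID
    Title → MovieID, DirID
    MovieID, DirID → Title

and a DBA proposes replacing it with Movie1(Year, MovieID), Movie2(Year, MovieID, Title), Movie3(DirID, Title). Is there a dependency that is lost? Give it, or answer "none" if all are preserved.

DirID → MovieID: restricted closure across fragments reaches MovieID.
Year, DirID → MovieID: restricted closure across fragments reaches MovieID.
Title → MovieID, DirID: restricted closure across fragments reaches MovieID, DirID.
MovieID, DirID → Title: restricted closure across fragments reaches Title.
Every dependency is enforceable on the fragments, so the decomposition is dependency-preserving.

none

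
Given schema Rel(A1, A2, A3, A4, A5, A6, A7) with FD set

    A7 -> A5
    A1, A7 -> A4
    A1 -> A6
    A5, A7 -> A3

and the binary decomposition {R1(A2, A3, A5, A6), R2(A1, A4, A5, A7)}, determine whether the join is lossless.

Common attributes: R1 ∩ R2 = {A5}.
No dependency enlarges {A5}, so (A5)⁺ = {A5}.
The closure contains neither all of R1 = {A2, A3, A5, A6} nor all of R2 = {A1, A4, A5, A7}, so the common attributes are not a superkey of either fragment. The join is lossy.

No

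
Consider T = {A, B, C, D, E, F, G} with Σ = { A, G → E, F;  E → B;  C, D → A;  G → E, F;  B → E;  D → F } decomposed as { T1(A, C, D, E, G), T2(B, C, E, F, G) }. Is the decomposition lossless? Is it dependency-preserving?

lossless but not dependency-preserving

Lossless test: (C, E, G)⁺ = {B, C, E, F, G}, which contains all of one fragment — lossless.
Dependency preservation: the restricted closure of {D} across the fragments never reaches {F}, so D → F cannot be enforced without a join — not preserved.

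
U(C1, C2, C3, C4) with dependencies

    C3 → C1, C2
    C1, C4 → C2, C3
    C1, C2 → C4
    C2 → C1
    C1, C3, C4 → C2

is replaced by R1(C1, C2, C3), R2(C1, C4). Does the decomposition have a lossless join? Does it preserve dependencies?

lossy and not dependency-preserving

Lossless test: (C1)⁺ = {C1}, which is a superkey of neither fragment — lossy.
Dependency preservation: the restricted closure of {C1, C4} across the fragments never reaches {C2, C3}, so C1, C4 → C2, C3 cannot be enforced without a join — not preserved.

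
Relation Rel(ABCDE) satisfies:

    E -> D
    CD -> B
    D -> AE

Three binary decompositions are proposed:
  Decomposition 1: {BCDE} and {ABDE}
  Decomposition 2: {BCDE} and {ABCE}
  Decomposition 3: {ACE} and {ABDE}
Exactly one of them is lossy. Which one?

Decomposition 3

Decomposition 1: common = {BDE}, closure = {ABDE} → lossless.
Decomposition 2: common = {BCE}, closure = {ABCDE} → lossless.
Decomposition 3: common = {AE}, closure = {ADE} → lossy.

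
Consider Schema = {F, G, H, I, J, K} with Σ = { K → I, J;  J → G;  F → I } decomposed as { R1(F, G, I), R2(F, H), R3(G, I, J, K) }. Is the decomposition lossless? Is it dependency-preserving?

Lossless test (chase): Rows 1 and 2 agree on F; apply F→I and equate their I entries. No row becomes fully distinguished — the join is lossy.
Dependency preservation: every FD's attributes lie within a single fragment, so each can be enforced locally — preserved.

lossy but dependency-preserving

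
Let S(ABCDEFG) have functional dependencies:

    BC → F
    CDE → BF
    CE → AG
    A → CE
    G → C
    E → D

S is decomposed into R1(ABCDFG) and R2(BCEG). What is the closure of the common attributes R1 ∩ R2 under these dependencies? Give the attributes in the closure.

R1 ∩ R2 = {BCG}.
BC → F applies, adding F
Closure: {BCFG}.

BCFG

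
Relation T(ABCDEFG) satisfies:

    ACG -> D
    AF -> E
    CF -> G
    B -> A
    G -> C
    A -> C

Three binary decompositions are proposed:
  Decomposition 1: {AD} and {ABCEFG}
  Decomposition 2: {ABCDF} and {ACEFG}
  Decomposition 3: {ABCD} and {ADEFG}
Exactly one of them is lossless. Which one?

Decomposition 2

Decomposition 1: common = {A}, closure = {AC} → lossy.
Decomposition 2: common = {ACF}, closure = {ACDEFG} → lossless.
Decomposition 3: common = {AD}, closure = {ACD} → lossy.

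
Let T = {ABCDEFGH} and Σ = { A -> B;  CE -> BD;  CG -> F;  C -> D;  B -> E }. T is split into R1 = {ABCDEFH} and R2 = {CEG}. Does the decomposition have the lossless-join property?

No

Common attributes: R1 ∩ R2 = {CE}.
Closure of {CE}: CE → BD applies, adding BD. So (CE)⁺ = {BCDE}.
The closure contains neither all of R1 = {ABCDEFH} nor all of R2 = {CEG}, so the common attributes are not a superkey of either fragment. The join is lossy.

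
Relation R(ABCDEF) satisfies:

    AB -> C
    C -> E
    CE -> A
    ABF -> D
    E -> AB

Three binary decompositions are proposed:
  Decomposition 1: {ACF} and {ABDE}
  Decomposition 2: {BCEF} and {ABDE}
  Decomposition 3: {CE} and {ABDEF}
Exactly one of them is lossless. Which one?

Decomposition 1: common = {A}, closure = {A} → lossy.
Decomposition 2: common = {BE}, closure = {ABCE} → lossy.
Decomposition 3: common = {E}, closure = {ABCE} → lossless.

Decomposition 3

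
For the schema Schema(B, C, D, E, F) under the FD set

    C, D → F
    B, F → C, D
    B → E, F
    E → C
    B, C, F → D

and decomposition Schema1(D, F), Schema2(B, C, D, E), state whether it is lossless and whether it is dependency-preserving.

Lossless test: (D)⁺ = {D}, which is a superkey of neither fragment — lossy.
Dependency preservation: the restricted closure of {C, D} across the fragments never reaches {F}, so C, D → F cannot be enforced without a join — not preserved.

lossy and not dependency-preserving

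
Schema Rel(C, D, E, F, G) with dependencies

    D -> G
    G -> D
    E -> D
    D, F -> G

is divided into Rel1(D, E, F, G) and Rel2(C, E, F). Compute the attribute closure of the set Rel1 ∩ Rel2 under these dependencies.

Rel1 ∩ Rel2 = {E, F}.
E → D applies, adding D
D, F → G applies, adding G
Closure: {D, E, F, G}.

D, E, F, G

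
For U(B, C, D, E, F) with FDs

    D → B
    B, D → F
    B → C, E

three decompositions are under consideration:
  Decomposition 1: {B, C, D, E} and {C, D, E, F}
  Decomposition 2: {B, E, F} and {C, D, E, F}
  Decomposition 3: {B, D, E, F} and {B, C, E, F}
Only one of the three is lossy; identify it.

Decomposition 2

Decomposition 1: common = {C, D, E}, closure = {B, C, D, E, F} → lossless.
Decomposition 2: common = {E, F}, closure = {E, F} → lossy.
Decomposition 3: common = {B, E, F}, closure = {B, C, E, F} → lossless.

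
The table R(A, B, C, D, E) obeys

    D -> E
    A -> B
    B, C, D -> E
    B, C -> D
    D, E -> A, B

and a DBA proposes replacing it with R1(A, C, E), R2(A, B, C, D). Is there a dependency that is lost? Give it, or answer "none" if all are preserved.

D -> E

Check D → E: no single fragment contains all of {D, E}, and the restricted closure of {D} across the fragments never reaches {E}.
A → B is preserved.
B, C, D → E is preserved.
B, C → D is preserved.
D, E → A, B is preserved.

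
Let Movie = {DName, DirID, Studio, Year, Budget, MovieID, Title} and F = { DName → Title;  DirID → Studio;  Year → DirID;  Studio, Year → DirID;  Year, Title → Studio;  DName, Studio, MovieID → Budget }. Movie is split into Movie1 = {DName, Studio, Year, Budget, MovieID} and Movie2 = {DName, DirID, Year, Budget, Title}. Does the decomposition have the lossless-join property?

Yes

Common attributes: Movie1 ∩ Movie2 = {DName, Year, Budget}.
Closure of {DName, Year, Budget}: DName → Title applies, adding Title; Year → DirID applies, adding DirID; Year, Title → Studio applies, adding Studio. So (DName, Year, Budget)⁺ = {DName, DirID, Studio, Year, Budget, Title}.
This closure contains every attribute of Movie2, so Movie1 ∩ Movie2 → Movie2. The join is lossless.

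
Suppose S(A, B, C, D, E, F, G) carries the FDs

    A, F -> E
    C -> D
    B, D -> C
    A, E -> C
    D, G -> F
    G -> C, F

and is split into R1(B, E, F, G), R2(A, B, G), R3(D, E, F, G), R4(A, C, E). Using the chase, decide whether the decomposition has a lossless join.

Chase test. Columns are A, B, C, D, E, F, G; row i has aⱼ where attribute j ∈ Ri, else bᵢⱼ.
Initial tableau (one row per fragment):
  row 1: b11 a2 b13 b14 a5 a6 a7
  row 2: a1 a2 b23 b24 b25 b26 a7
  row 3: b31 b32 b33 a4 a5 a6 a7
  row 4: a1 b42 a3 b44 a5 b46 b47
Rows 1 and 2 agree on G; apply G→C, F and equate their C, F entries.
Rows 1 and 3 agree on G; apply G→C, F and equate their C, F entries.
Rows 1 and 2 agree on C; apply C→D and equate their D entries.
Rows 1 and 3 agree on C; apply C→D and equate their D entries.
No row becomes fully distinguished — the join is lossy.

No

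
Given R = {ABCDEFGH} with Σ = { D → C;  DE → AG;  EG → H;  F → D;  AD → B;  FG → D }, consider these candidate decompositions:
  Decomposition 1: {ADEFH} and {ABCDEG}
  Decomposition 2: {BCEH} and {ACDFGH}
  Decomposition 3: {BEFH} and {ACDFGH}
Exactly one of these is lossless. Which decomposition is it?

Decomposition 1

Decomposition 1: common = {ADE}, closure = {ABCDEGH} → lossless.
Decomposition 2: common = {CH}, closure = {CH} → lossy.
Decomposition 3: common = {FH}, closure = {CDFH} → lossy.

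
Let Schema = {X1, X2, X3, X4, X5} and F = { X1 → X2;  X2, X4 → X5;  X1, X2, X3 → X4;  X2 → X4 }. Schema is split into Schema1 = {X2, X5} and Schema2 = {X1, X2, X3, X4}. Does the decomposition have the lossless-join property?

Yes

Common attributes: Schema1 ∩ Schema2 = {X2}.
Closure of {X2}: X2 → X4 applies, adding X4; X2, X4 → X5 applies, adding X5. So (X2)⁺ = {X2, X4, X5}.
This closure contains every attribute of Schema1, so Schema1 ∩ Schema2 → Schema1. The join is lossless.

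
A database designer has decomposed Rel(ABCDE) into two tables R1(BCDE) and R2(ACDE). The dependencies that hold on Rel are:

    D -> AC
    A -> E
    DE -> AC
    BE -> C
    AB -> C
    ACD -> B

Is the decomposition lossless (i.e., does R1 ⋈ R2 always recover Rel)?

Yes

Common attributes: R1 ∩ R2 = {CDE}.
Closure of {CDE}: D → AC applies, adding A; ACD → B applies, adding B. So (CDE)⁺ = {ABCDE}.
This closure contains every attribute of R1, so R1 ∩ R2 → R1. The join is lossless.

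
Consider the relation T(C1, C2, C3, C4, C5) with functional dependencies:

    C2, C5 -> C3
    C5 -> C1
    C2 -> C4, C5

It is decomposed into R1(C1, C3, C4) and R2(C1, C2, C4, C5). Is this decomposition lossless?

No

Common attributes: R1 ∩ R2 = {C1, C4}.
No dependency enlarges {C1, C4}, so (C1, C4)⁺ = {C1, C4}.
The closure contains neither all of R1 = {C1, C3, C4} nor all of R2 = {C1, C2, C4, C5}, so the common attributes are not a superkey of either fragment. The join is lossy.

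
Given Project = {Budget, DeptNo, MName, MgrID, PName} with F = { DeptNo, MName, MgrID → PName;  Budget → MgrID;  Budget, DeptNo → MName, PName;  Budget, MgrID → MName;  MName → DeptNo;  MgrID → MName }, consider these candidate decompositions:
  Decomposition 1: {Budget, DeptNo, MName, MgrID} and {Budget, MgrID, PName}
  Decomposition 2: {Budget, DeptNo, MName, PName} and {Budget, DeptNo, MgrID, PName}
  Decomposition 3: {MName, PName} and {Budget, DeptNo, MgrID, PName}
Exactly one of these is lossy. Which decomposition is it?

Decomposition 1: common = {Budget, MgrID}, closure = {Budget, DeptNo, MName, MgrID, PName} → lossless.
Decomposition 2: common = {Budget, DeptNo, PName}, closure = {Budget, DeptNo, MName, MgrID, PName} → lossless.
Decomposition 3: common = {PName}, closure = {PName} → lossy.

Decomposition 3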